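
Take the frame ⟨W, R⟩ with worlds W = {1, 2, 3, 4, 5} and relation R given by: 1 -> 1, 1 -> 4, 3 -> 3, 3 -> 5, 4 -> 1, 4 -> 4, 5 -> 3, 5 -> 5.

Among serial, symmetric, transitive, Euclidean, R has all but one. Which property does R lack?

serial

Serial: no — 2 has no R-successor.
Symmetric: yes — every pair in R has its reverse in R.
Transitive: yes — every two-step R-path is closed by a direct edge.
Euclidean: yes — any two successors of a common world are R-related.
Only serial fails.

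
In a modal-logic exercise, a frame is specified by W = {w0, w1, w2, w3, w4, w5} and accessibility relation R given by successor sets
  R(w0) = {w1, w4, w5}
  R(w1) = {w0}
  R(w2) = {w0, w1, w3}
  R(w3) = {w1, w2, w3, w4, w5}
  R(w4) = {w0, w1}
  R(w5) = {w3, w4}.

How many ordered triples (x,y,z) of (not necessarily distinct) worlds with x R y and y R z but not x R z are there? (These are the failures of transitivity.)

21

Enumerating: (w0,w1,w0), (w0,w4,w0), (w0,w5,w3), (w1,w0,w1), (w1,w0,w4), (w1,w0,w5), (w2,w0,w4), (w2,w0,w5), (w2,w3,w2), (w2,w3,w4), (w2,w3,w5), (w3,w1,w0), … and 9 more.
Total: 21.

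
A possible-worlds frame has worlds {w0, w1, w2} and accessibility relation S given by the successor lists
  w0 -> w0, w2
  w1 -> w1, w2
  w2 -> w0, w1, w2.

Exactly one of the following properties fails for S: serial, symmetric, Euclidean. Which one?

Euclidean

Serial: yes — every world has a successor (e.g. w0 S w0).
Symmetric: yes — every pair in S has its reverse in S.
Euclidean: no — w2 S w0 and w2 S w1, but not w0 S w1.
Only Euclidean fails.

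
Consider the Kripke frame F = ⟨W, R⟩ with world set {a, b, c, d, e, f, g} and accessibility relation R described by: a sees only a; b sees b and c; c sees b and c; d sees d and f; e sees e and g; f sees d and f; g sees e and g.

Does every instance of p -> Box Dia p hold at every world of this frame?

Yes

The schema B characterises exactly the symmetric frames.
Symmetric: yes — every pair in R has its reverse in R.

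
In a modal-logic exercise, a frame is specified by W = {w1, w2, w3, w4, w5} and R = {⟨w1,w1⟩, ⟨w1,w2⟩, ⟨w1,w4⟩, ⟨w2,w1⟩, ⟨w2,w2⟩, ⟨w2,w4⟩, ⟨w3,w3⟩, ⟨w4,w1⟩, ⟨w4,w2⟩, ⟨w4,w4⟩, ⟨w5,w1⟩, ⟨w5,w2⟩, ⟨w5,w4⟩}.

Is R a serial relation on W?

Serial: yes — every world has a successor (e.g. w1 R w1).

Yes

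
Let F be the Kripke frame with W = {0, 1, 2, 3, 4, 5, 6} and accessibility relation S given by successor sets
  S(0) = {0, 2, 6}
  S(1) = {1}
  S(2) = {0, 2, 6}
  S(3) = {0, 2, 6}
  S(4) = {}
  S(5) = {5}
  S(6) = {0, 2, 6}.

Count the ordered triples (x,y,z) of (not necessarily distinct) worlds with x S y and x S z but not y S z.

S is Euclidean; there are no such tuples.

0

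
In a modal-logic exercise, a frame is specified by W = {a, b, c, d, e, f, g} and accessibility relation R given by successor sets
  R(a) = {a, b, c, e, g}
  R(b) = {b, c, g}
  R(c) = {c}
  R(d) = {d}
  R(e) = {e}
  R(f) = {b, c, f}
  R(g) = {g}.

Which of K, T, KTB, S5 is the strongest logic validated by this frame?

Reflexive (axiom T): yes — every world is R-related to itself.
Symmetric (axiom B): no — a R b but not b R a.
Euclidean (axiom 5): no — a R b and a R e, but not b R e.
So F validates K, T; KTB would additionally require R to be symmetric. The strongest is T.

T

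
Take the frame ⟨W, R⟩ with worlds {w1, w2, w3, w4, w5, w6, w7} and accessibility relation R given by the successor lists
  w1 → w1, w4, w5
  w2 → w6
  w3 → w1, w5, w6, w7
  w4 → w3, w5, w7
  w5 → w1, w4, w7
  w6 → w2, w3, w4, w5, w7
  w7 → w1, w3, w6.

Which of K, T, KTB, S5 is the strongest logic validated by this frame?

K

Reflexive (axiom T): no — w2 is not related to itself.
Symmetric (axiom B): no — w1 R w4 but not w4 R w1.
Euclidean (axiom 5): no — w3 R w1 and w3 R w6, but not w1 R w6.
So F validates K; T would additionally require R to be reflexive. The strongest is K.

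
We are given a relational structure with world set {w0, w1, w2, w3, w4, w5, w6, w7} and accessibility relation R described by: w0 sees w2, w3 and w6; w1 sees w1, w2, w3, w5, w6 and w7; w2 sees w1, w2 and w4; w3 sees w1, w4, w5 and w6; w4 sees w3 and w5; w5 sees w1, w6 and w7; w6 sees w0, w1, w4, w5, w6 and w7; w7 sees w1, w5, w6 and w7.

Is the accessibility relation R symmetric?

No

Symmetric: no — w0 R w2 but not w2 R w0.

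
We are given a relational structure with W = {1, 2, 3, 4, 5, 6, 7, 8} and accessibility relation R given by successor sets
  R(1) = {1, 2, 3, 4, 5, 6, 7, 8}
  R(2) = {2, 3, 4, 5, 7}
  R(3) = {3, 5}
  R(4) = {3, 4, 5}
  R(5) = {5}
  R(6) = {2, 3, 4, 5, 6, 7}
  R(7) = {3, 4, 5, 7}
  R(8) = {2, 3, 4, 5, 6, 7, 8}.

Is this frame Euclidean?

No

Euclidean: no — 1 R 2 and 1 R 6, but not 2 R 6.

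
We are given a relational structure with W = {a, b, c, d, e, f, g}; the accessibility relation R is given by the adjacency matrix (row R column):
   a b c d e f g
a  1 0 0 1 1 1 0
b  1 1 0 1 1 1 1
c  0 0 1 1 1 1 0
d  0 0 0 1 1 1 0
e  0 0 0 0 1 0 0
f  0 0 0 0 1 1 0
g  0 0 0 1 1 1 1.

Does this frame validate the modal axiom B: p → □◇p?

By correspondence theory, B is valid on a frame iff R is symmetric.
Symmetric: no — a R d but not d R a.

No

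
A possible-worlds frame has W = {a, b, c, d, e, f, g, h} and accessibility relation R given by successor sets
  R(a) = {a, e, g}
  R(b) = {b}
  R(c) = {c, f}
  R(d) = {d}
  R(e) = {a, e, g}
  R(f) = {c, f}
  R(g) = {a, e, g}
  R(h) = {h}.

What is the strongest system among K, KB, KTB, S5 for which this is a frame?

S5

Symmetric (axiom B): yes — every pair in R has its reverse in R.
Reflexive (axiom T): yes — every world is R-related to itself.
Euclidean (axiom 5): yes — any two successors of a common world are R-related.
So F validates K, KB, KTB, S5. The strongest is S5.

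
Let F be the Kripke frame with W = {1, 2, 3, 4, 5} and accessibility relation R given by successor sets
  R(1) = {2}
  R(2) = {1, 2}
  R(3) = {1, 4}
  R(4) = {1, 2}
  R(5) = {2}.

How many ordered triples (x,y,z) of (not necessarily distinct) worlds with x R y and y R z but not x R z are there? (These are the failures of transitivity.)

Enumerating: (1,2,1), (3,1,2), (3,4,2), (5,2,1).

4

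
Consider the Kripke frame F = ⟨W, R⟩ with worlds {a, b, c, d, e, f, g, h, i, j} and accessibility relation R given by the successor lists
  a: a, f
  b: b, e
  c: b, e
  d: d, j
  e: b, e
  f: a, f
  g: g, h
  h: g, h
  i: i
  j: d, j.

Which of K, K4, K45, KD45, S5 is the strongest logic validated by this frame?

KD45

Transitive (axiom 4): yes — every two-step R-path is closed by a direct edge.
Euclidean (axiom 5): yes — any two successors of a common world are R-related.
Serial (axiom D): yes — every world has a successor (e.g. a R a).
Reflexive (axiom T): no — c is not related to itself.
So F validates K, K4, K45, KD45; S5 would additionally require R to be reflexive. The strongest is KD45.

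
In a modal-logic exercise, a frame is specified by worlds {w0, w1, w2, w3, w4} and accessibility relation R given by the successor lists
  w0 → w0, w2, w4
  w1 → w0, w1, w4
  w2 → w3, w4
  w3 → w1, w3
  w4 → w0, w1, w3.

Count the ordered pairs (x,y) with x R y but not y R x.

Enumerating: (w0,w2), (w1,w0), (w2,w3), (w2,w4), (w3,w1), (w4,w3).

6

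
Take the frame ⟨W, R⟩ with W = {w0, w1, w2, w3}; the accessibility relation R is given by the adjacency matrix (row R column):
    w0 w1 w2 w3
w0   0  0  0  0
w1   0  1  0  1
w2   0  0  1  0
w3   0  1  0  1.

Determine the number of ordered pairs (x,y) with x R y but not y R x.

0

R is symmetric; there are no such tuples.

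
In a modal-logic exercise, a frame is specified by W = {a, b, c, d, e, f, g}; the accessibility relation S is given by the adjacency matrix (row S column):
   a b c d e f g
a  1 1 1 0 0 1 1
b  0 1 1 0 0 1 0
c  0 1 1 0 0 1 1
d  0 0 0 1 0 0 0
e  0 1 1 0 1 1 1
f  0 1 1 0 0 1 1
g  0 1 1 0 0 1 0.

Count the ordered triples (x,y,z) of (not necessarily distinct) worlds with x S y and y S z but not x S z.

4

Enumerating: (b,c,g), (b,f,g), (g,c,g), (g,f,g).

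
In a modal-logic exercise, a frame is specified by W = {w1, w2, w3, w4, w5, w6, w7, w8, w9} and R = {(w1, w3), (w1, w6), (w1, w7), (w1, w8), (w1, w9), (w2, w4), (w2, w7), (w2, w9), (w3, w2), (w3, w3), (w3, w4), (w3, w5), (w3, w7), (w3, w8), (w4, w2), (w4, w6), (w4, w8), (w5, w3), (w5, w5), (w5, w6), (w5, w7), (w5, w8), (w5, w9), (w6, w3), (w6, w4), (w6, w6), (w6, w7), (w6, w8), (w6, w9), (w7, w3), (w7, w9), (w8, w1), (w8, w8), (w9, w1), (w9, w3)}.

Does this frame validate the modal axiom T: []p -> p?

No

The schema T characterises exactly the reflexive frames.
Reflexive: no — w1 is not related to itself.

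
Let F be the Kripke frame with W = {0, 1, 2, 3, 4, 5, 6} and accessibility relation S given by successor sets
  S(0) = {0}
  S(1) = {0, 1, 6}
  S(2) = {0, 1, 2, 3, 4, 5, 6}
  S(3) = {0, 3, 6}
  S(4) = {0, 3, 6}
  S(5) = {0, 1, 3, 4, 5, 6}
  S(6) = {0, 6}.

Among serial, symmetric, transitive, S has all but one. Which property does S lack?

symmetric

Serial: yes — every world has a successor (e.g. 0 S 0).
Symmetric: no — 1 S 0 but not 0 S 1.
Transitive: yes — every two-step S-path is closed by a direct edge.
Only symmetric fails.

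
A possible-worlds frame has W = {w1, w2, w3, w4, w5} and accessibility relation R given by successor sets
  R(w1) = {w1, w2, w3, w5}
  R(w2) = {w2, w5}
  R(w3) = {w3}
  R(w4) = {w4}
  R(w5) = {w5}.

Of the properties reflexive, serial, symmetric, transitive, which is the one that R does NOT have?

symmetric

Reflexive: yes — every world is R-related to itself.
Serial: yes — every world has a successor (e.g. w1 R w1).
Symmetric: no — w1 R w2 but not w2 R w1.
Transitive: yes — every two-step R-path is closed by a direct edge.
Only symmetric fails.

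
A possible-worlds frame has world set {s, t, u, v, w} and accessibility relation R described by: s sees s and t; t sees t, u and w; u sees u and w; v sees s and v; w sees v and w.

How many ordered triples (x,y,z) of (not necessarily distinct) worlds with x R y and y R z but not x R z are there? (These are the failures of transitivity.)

6

Enumerating: (s,t,u), (s,t,w), (t,w,v), (u,w,v), (v,s,t), (w,v,s).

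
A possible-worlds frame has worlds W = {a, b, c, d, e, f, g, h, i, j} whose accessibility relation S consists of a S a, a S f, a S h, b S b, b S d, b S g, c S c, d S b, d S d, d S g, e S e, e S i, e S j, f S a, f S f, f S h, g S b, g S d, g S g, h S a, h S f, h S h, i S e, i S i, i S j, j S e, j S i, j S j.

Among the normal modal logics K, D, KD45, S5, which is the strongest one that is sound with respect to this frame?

Serial (axiom D): yes — every world has a successor (e.g. a S a).
Euclidean (axiom 5): yes — any two successors of a common world are S-related.
Transitive (axiom 4): yes — every two-step S-path is closed by a direct edge.
Reflexive (axiom T): yes — every world is S-related to itself.
So F validates K, D, KD45, S5. The strongest is S5.

S5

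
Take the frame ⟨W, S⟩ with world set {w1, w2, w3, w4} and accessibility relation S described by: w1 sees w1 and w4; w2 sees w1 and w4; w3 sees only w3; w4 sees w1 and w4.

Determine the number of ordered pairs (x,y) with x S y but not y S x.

Enumerating: (w2,w1), (w2,w4).

2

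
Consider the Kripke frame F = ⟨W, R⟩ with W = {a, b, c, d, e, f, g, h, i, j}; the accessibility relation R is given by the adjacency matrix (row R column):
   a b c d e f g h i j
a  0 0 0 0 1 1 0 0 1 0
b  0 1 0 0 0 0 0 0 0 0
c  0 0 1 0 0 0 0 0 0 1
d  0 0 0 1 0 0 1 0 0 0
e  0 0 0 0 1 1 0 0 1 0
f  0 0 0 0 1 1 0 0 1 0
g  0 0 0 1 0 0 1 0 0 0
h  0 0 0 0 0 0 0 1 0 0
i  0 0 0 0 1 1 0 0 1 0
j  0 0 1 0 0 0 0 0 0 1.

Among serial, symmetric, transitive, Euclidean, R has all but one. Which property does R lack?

symmetric

Serial: yes — every world has a successor (e.g. a R e).
Symmetric: no — a R e but not e R a.
Transitive: yes — every two-step R-path is closed by a direct edge.
Euclidean: yes — any two successors of a common world are R-related.
Only symmetric fails.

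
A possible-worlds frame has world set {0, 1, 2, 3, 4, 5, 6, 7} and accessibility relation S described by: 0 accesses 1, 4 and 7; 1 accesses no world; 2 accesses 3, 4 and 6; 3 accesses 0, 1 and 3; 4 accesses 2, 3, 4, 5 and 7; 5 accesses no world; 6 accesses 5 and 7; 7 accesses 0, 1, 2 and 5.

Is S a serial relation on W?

Serial: no — 1 has no S-successor.

No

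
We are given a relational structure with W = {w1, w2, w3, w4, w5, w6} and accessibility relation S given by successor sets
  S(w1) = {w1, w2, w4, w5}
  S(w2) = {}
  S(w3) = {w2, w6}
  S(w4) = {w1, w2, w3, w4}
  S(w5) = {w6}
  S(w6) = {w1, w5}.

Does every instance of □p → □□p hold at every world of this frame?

By correspondence theory, 4 is valid on a frame iff S is transitive.
Transitive: no — w1 S w4 and w4 S w3, but not w1 S w3.

No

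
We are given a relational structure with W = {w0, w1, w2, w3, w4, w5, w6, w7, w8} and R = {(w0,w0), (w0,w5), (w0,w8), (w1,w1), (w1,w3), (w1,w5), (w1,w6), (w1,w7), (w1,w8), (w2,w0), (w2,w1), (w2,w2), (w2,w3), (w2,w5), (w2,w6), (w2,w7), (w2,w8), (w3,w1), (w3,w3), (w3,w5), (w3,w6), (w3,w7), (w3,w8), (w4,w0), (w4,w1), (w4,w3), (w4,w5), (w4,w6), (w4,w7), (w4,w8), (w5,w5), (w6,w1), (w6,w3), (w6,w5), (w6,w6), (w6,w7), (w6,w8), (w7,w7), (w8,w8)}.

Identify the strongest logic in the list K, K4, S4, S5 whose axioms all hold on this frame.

K4

Transitive (axiom 4): yes — every two-step R-path is closed by a direct edge.
Reflexive (axiom T): no — w4 is not related to itself.
Euclidean (axiom 5): no — w0 R w5 and w0 R w8, but not w5 R w8.
So F validates K, K4; S4 would additionally require R to be reflexive. The strongest is K4.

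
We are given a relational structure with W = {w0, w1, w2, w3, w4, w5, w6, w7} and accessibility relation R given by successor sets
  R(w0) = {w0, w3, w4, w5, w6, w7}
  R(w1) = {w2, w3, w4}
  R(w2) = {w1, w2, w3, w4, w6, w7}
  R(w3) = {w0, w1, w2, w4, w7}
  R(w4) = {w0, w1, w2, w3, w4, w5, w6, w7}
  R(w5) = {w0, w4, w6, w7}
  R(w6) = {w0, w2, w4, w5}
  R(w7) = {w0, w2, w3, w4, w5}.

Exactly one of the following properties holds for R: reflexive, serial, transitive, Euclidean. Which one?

Reflexive: no — w1 is not related to itself.
Serial: yes — every world has a successor (e.g. w0 R w0).
Transitive: no — w0 R w3 and w3 R w1, but not w0 R w1.
Euclidean: no — w0 R w3 and w0 R w5, but not w3 R w5.
Only serial holds.

serial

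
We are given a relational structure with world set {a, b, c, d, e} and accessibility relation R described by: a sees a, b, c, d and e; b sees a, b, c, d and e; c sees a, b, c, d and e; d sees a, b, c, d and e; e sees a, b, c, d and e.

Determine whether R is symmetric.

Yes

Symmetric: yes — every pair in R has its reverse in R.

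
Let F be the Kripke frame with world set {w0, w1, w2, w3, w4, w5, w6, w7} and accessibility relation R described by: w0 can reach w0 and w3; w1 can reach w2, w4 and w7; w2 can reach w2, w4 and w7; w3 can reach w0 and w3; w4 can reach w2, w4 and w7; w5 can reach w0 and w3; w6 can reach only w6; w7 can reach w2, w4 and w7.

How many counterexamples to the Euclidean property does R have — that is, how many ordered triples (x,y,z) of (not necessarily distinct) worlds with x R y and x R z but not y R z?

R is Euclidean; there are no such tuples.

0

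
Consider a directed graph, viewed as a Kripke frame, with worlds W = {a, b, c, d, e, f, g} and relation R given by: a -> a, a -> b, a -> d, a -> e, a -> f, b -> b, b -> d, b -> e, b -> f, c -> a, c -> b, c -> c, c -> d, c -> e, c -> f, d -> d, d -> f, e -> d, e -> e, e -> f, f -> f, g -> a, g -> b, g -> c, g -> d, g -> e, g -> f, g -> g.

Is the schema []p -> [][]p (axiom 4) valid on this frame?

By correspondence theory, 4 is valid on a frame iff R is transitive.
Transitive: yes — every two-step R-path is closed by a direct edge.

Yes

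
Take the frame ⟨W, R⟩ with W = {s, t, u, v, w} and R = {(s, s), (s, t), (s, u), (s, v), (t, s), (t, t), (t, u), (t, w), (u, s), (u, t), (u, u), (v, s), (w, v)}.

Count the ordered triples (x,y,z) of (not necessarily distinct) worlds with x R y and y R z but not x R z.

9

Enumerating: (s,t,w), (t,s,v), (t,w,v), (u,s,v), (u,t,w), (v,s,t), (v,s,u), (v,s,v), (w,v,s).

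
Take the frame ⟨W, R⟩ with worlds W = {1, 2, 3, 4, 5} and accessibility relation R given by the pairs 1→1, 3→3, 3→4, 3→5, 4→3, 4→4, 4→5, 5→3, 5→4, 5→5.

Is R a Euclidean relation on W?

Euclidean: yes — any two successors of a common world are R-related.

Yes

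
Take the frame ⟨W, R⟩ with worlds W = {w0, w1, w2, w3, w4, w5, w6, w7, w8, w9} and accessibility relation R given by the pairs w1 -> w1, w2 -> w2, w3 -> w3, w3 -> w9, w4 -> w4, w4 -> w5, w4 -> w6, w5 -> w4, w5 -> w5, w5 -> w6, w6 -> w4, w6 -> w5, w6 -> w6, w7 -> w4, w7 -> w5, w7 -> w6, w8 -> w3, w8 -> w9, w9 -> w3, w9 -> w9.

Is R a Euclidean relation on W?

Yes

Euclidean: yes — any two successors of a common world are R-related.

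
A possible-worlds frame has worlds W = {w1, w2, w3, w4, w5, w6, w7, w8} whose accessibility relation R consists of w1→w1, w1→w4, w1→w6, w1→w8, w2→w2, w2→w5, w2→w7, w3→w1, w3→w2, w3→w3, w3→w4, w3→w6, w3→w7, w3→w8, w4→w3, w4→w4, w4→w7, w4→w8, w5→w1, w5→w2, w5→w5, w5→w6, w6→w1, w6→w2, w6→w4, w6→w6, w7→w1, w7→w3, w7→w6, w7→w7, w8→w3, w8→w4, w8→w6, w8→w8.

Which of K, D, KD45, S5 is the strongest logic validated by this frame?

Serial (axiom D): yes — every world has a successor (e.g. w1 R w1).
Euclidean (axiom 5): no — w1 R w4 and w1 R w6, but not w4 R w6.
Transitive (axiom 4): no — w1 R w4 and w4 R w3, but not w1 R w3.
Reflexive (axiom T): yes — every world is R-related to itself.
So F validates K, D; KD45 would additionally require R to be Euclidean and transitive. The strongest is D.

D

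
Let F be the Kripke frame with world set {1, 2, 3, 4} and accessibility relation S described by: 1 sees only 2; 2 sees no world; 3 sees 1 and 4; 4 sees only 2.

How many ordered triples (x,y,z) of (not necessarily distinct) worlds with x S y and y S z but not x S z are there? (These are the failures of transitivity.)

Enumerating: (3,1,2), (3,4,2).

2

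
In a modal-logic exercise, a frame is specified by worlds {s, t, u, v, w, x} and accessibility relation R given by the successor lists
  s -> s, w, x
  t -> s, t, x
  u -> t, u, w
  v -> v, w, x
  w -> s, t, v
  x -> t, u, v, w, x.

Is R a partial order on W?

Reflexive: no — w is not related to itself.
Transitive: no — s R w and w R t, but not s R t.
Antisymmetric: no — s R w and w R s with s ≠ w.
So R is not a partial order.

No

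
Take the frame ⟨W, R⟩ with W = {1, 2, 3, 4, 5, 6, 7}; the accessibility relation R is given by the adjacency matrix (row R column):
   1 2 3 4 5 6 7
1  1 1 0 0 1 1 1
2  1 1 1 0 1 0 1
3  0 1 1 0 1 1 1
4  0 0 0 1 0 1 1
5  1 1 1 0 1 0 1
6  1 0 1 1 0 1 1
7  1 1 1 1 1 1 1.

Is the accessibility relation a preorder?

No

Reflexive: yes — every world is R-related to itself.
Transitive: no — 1 R 2 and 2 R 3, but not 1 R 3.
So R is not a preorder.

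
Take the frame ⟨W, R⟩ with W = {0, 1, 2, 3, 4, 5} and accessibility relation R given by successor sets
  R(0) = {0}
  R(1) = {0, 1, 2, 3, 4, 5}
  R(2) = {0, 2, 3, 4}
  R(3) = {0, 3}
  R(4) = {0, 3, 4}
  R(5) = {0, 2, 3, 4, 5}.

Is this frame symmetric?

No

Symmetric: no — 1 R 0 but not 0 R 1.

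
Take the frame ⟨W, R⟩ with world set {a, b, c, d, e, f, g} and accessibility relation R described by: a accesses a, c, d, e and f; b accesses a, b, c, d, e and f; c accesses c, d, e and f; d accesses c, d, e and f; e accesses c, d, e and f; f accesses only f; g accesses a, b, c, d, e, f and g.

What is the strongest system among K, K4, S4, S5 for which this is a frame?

S4

Transitive (axiom 4): yes — every two-step R-path is closed by a direct edge.
Reflexive (axiom T): yes — every world is R-related to itself.
Euclidean (axiom 5): no — a R f and a R c, but not f R c.
So F validates K, K4, S4; S5 would additionally require R to be Euclidean. The strongest is S4.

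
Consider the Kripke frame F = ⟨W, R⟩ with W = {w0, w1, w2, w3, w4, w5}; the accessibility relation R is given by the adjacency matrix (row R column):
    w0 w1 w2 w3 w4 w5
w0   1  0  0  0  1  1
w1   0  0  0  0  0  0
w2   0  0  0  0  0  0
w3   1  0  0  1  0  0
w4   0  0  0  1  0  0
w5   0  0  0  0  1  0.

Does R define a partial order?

No

Reflexive: no — w1 is not related to itself.
Transitive: no — w0 R w4 and w4 R w3, but not w0 R w3.
Antisymmetric: yes — no distinct pair is related both ways.
So R is not a partial order.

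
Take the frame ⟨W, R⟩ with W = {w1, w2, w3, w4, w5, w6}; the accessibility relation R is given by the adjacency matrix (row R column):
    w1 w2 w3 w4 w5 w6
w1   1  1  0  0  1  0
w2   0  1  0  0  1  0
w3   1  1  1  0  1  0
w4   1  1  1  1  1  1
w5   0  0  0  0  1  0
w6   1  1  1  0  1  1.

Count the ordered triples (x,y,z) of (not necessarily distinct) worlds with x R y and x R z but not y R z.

Enumerating: (w1,w2,w1), (w1,w5,w1), (w1,w5,w2), (w2,w5,w2), (w3,w1,w3), (w3,w2,w1), (w3,w2,w3), (w3,w5,w1), (w3,w5,w2), (w3,w5,w3), (w4,w1,w3), (w4,w1,w4), … and 23 more.
Total: 35.

35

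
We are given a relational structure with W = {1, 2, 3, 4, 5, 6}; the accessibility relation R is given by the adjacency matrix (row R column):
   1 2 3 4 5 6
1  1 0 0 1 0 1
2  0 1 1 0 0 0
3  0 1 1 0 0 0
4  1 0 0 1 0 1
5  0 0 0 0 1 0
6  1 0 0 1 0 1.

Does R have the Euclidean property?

Yes

Euclidean: yes — any two successors of a common world are R-related.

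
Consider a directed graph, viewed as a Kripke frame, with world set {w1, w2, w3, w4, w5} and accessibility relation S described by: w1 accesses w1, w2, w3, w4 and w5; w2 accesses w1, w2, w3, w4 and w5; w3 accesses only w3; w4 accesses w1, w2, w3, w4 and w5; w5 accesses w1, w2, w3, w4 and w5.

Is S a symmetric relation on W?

No

Symmetric: no — w1 S w3 but not w3 S w1.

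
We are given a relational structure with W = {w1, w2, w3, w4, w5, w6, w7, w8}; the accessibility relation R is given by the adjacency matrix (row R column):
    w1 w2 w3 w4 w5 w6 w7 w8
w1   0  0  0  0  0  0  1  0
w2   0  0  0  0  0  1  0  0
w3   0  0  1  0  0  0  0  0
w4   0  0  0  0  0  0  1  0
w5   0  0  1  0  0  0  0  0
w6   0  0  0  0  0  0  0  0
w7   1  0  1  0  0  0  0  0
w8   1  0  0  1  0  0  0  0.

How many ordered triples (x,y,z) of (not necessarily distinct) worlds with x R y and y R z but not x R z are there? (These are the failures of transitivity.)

Enumerating: (w1,w7,w1), (w1,w7,w3), (w4,w7,w1), (w4,w7,w3), (w7,w1,w7), (w8,w1,w7), (w8,w4,w7).

7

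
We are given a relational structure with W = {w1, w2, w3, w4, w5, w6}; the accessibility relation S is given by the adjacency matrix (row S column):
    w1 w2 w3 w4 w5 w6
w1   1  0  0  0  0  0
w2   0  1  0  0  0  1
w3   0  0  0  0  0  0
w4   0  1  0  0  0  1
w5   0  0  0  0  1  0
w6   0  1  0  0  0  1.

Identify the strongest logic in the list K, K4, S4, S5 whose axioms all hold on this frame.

Transitive (axiom 4): yes — every two-step S-path is closed by a direct edge.
Reflexive (axiom T): no — w3 is not related to itself.
Euclidean (axiom 5): yes — any two successors of a common world are S-related.
So F validates K, K4; S4 would additionally require S to be reflexive. The strongest is K4.

K4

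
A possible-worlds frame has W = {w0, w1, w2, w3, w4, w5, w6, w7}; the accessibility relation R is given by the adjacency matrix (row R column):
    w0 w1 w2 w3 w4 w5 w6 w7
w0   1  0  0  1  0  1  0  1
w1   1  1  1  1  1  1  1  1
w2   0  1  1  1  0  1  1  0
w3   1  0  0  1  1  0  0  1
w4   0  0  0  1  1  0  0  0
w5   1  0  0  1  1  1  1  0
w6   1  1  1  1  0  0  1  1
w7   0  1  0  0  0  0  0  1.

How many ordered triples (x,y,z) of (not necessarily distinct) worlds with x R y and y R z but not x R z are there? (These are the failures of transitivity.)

34

Enumerating: (w0,w3,w4), (w0,w5,w4), (w0,w5,w6), (w0,w7,w1), (w2,w1,w0), (w2,w1,w4), (w2,w1,w7), (w2,w3,w0), (w2,w3,w4), (w2,w3,w7), (w2,w5,w0), (w2,w5,w4), … and 22 more.
Total: 34.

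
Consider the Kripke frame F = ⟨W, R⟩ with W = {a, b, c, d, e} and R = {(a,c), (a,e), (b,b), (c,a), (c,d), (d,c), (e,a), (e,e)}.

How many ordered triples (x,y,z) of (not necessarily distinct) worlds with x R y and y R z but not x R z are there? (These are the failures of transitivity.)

Enumerating: (a,c,a), (a,c,d), (a,e,a), (c,a,c), (c,a,e), (c,d,c), (d,c,a), (d,c,d), (e,a,c).

9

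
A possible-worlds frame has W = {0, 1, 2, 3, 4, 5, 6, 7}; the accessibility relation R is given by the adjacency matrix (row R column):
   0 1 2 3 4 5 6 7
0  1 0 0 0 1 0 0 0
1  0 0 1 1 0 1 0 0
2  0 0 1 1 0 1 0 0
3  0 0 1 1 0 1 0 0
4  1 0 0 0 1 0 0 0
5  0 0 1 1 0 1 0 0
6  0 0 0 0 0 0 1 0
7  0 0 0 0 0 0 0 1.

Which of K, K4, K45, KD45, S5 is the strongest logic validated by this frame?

KD45

Transitive (axiom 4): yes — every two-step R-path is closed by a direct edge.
Euclidean (axiom 5): yes — any two successors of a common world are R-related.
Serial (axiom D): yes — every world has a successor (e.g. 0 R 0).
Reflexive (axiom T): no — 1 is not related to itself.
So F validates K, K4, K45, KD45; S5 would additionally require R to be reflexive. The strongest is KD45.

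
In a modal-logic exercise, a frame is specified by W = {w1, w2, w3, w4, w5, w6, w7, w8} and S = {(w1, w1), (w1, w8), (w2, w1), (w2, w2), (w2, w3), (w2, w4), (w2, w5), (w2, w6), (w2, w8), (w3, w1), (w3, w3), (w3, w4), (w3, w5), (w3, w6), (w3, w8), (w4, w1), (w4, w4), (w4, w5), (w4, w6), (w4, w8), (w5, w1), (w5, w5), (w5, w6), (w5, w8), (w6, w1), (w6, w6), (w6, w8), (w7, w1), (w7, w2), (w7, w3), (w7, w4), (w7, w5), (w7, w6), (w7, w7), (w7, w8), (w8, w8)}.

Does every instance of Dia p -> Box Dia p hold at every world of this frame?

The schema 5 characterises exactly the Euclidean frames.
Euclidean: no — w2 S w1 and w2 S w3, but not w1 S w3.

No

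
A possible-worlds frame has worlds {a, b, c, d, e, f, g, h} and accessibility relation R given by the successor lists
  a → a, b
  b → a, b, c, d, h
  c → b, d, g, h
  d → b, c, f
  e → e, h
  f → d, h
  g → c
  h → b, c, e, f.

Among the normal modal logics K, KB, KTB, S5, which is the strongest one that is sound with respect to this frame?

Symmetric (axiom B): yes — every pair in R has its reverse in R.
Reflexive (axiom T): no — c is not related to itself.
Euclidean (axiom 5): no — b R a and b R c, but not a R c.
So F validates K, KB; KTB would additionally require R to be reflexive. The strongest is KB.

KB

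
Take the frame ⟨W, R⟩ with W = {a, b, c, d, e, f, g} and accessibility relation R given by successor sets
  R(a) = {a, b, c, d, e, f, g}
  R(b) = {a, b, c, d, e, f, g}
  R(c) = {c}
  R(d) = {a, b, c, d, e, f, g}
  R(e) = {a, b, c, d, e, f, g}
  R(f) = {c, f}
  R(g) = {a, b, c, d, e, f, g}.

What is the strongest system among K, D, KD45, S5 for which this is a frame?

Serial (axiom D): yes — every world has a successor (e.g. a R a).
Euclidean (axiom 5): no — a R c and a R b, but not c R b.
Transitive (axiom 4): yes — every two-step R-path is closed by a direct edge.
Reflexive (axiom T): yes — every world is R-related to itself.
So F validates K, D; KD45 would additionally require R to be Euclidean. The strongest is D.

D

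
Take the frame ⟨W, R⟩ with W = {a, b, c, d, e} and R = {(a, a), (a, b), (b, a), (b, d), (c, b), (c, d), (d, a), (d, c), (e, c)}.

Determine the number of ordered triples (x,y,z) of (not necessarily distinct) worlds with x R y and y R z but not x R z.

11

Enumerating: (a,b,d), (b,a,b), (b,d,c), (c,b,a), (c,d,a), (c,d,c), (d,a,b), (d,c,b), (d,c,d), (e,c,b), (e,c,d).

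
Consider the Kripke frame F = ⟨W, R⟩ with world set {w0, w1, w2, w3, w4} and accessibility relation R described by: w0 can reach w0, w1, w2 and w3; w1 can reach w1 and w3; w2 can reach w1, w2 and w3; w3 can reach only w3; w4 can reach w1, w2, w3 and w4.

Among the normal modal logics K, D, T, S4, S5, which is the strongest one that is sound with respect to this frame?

Serial (axiom D): yes — every world has a successor (e.g. w0 R w0).
Reflexive (axiom T): yes — every world is R-related to itself.
Transitive (axiom 4): yes — every two-step R-path is closed by a direct edge.
Euclidean (axiom 5): no — w0 R w1 and w0 R w2, but not w1 R w2.
So F validates K, D, T, S4; S5 would additionally require R to be Euclidean. The strongest is S4.

S4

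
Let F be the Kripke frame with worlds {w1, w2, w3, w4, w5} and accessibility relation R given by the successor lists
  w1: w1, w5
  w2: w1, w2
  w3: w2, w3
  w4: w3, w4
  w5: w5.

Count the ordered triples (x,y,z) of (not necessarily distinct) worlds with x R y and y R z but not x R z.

3

Enumerating: (w2,w1,w5), (w3,w2,w1), (w4,w3,w2).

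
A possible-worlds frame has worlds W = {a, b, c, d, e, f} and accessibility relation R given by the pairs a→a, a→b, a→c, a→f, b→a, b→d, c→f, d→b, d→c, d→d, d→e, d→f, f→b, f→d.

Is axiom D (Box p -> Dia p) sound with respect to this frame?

No

By correspondence theory, D is valid on a frame iff R is serial.
Serial: no — e has no R-successor.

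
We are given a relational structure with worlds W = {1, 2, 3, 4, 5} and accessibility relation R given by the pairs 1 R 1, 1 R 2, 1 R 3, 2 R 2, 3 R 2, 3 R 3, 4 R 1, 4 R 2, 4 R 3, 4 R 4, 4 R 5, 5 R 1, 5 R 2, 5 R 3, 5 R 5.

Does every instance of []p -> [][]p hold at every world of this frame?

Axiom 4 corresponds to the accessibility relation being transitive.
Transitive: yes — every two-step R-path is closed by a direct edge.

Yes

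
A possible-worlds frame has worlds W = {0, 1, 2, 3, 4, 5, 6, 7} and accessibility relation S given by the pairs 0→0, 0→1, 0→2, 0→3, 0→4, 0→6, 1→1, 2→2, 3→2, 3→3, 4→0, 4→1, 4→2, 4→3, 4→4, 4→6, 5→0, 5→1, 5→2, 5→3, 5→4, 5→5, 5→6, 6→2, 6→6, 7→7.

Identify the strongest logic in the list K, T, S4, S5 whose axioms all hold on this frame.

Reflexive (axiom T): yes — every world is S-related to itself.
Transitive (axiom 4): yes — every two-step S-path is closed by a direct edge.
Euclidean (axiom 5): no — 0 S 1 and 0 S 2, but not 1 S 2.
So F validates K, T, S4; S5 would additionally require S to be Euclidean. The strongest is S4.

S4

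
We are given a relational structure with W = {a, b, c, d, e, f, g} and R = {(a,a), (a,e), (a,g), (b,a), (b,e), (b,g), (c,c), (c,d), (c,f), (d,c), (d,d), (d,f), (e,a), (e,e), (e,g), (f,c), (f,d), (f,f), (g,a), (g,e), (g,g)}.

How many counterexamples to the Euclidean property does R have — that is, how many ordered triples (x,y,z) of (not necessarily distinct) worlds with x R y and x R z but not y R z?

0

R is Euclidean; there are no such tuples.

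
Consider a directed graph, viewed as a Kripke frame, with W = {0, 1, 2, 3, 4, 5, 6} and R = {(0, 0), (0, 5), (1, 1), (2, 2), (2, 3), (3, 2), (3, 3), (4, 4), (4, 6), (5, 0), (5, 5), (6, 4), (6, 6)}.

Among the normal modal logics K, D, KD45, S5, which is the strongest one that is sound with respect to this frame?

S5

Serial (axiom D): yes — every world has a successor (e.g. 0 R 0).
Euclidean (axiom 5): yes — any two successors of a common world are R-related.
Transitive (axiom 4): yes — every two-step R-path is closed by a direct edge.
Reflexive (axiom T): yes — every world is R-related to itself.
So F validates K, D, KD45, S5. The strongest is S5.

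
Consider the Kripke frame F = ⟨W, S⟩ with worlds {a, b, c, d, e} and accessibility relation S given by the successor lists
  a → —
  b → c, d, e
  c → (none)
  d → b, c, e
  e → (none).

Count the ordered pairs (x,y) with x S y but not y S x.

Enumerating: (b,c), (b,e), (d,c), (d,e).

4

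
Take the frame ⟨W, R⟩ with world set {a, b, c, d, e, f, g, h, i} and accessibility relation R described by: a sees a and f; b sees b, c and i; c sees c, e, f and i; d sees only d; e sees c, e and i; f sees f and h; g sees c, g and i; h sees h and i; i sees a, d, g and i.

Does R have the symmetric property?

No

Symmetric: no — a R f but not f R a.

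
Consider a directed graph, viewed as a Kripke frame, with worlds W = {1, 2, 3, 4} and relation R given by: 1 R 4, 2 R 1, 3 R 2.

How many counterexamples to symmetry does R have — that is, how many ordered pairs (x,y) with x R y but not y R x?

Enumerating: (1,4), (2,1), (3,2).

3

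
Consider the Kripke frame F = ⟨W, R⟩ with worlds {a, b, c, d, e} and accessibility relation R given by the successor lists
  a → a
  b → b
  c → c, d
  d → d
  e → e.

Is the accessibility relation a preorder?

Reflexive: yes — every world is R-related to itself.
Transitive: yes — every two-step R-path is closed by a direct edge.
So R is a preorder.

Yes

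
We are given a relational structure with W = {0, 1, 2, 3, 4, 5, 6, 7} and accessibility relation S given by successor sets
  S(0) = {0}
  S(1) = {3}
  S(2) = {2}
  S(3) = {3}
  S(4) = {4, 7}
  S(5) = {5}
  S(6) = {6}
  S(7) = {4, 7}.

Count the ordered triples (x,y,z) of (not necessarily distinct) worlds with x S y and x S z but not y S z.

S is Euclidean; there are no such tuples.

0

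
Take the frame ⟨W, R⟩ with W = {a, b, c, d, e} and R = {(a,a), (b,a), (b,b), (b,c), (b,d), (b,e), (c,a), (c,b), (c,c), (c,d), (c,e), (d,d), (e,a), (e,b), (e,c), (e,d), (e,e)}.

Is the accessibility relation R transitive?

Yes

Transitive: yes — every two-step R-path is closed by a direct edge.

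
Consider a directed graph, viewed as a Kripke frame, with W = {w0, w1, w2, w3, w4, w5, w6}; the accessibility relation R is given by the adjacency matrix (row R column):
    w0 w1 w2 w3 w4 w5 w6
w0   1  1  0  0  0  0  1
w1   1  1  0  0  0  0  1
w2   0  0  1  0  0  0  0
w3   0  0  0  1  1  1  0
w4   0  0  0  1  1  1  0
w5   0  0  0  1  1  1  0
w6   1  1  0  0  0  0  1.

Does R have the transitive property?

Yes

Transitive: yes — every two-step R-path is closed by a direct edge.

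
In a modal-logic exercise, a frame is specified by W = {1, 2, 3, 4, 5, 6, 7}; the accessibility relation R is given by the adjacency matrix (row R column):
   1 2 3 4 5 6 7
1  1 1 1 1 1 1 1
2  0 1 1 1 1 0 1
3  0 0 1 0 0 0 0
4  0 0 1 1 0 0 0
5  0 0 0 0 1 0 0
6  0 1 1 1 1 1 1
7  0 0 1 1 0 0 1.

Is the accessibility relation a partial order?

Yes

Reflexive: yes — every world is R-related to itself.
Transitive: yes — every two-step R-path is closed by a direct edge.
Antisymmetric: yes — no distinct pair is related both ways.
So R is a partial order.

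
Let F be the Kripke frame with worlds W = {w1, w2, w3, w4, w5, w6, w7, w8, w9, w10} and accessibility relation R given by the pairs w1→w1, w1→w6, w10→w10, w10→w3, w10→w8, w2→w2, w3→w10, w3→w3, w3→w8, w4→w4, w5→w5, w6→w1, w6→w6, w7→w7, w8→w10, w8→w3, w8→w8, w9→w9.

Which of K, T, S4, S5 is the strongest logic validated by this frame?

Reflexive (axiom T): yes — every world is R-related to itself.
Transitive (axiom 4): yes — every two-step R-path is closed by a direct edge.
Euclidean (axiom 5): yes — any two successors of a common world are R-related.
So F validates K, T, S4, S5. The strongest is S5.

S5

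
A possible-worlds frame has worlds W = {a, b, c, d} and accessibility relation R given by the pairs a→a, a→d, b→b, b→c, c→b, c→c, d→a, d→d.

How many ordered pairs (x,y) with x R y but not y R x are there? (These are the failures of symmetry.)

R is symmetric; there are no such tuples.

0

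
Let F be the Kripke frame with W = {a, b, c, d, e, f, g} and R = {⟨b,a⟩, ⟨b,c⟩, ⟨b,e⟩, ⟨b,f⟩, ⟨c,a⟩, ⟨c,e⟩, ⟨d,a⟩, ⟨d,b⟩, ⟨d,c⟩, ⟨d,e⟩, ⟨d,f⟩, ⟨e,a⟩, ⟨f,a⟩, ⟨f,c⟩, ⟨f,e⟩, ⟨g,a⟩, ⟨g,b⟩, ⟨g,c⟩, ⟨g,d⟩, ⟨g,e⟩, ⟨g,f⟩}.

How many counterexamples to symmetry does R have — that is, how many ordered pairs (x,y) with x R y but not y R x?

Enumerating: (b,a), (b,c), (b,e), (b,f), (c,a), (c,e), (d,a), (d,b), (d,c), (d,e), (d,f), (e,a), … and 9 more.
Total: 21.

21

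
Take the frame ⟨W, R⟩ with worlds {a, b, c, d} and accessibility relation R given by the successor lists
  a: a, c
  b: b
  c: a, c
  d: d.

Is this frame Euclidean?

Yes

Euclidean: yes — any two successors of a common world are R-related.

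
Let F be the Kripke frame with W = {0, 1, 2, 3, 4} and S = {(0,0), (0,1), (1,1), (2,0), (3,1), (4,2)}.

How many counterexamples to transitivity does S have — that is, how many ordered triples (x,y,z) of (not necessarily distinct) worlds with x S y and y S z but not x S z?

Enumerating: (2,0,1), (4,2,0).

2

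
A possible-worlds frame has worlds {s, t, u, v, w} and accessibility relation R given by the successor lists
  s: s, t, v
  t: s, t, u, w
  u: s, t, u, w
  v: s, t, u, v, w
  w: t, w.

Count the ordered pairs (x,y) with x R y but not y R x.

Enumerating: (u,s), (u,w), (v,t), (v,u), (v,w).

5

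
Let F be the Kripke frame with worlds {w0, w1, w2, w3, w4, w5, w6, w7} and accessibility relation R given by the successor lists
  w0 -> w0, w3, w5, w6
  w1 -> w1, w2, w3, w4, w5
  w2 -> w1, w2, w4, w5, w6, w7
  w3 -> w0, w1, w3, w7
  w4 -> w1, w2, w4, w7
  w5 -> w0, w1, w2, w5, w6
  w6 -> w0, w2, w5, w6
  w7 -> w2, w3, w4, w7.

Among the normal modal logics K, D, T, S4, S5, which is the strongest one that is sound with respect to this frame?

T

Serial (axiom D): yes — every world has a successor (e.g. w0 R w0).
Reflexive (axiom T): yes — every world is R-related to itself.
Transitive (axiom 4): no — w0 R w3 and w3 R w1, but not w0 R w1.
Euclidean (axiom 5): no — w0 R w3 and w0 R w5, but not w3 R w5.
So F validates K, D, T; S4 would additionally require R to be transitive. The strongest is T.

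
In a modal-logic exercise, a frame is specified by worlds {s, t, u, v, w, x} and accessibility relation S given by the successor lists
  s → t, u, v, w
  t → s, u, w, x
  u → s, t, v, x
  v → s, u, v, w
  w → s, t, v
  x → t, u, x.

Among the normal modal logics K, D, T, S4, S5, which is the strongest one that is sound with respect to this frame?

D

Serial (axiom D): yes — every world has a successor (e.g. s S t).
Reflexive (axiom T): no — s is not related to itself.
Transitive (axiom 4): no — s S t and t S x, but not s S x.
Euclidean (axiom 5): no — s S t and s S v, but not t S v.
So F validates K, D; T would additionally require S to be reflexive. The strongest is D.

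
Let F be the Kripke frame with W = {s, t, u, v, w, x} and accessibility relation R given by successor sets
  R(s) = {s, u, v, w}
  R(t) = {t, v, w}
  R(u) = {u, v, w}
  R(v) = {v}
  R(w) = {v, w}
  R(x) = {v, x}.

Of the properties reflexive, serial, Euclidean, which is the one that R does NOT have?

Euclidean

Reflexive: yes — every world is R-related to itself.
Serial: yes — every world has a successor (e.g. s R s).
Euclidean: no — s R v and s R u, but not v R u.
Only Euclidean fails.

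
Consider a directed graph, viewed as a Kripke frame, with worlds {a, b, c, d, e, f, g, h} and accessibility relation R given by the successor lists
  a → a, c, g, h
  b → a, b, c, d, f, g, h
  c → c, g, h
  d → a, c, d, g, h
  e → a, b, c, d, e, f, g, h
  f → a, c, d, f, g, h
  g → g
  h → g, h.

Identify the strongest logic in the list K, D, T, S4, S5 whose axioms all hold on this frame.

S4

Serial (axiom D): yes — every world has a successor (e.g. a R a).
Reflexive (axiom T): yes — every world is R-related to itself.
Transitive (axiom 4): yes — every two-step R-path is closed by a direct edge.
Euclidean (axiom 5): no — a R g and a R c, but not g R c.
So F validates K, D, T, S4; S5 would additionally require R to be Euclidean. The strongest is S4.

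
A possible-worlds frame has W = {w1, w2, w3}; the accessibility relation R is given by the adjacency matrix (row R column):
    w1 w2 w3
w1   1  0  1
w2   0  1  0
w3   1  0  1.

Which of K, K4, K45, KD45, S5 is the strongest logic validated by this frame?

Transitive (axiom 4): yes — every two-step R-path is closed by a direct edge.
Euclidean (axiom 5): yes — any two successors of a common world are R-related.
Serial (axiom D): yes — every world has a successor (e.g. w1 R w1).
Reflexive (axiom T): yes — every world is R-related to itself.
So F validates K, K4, K45, KD45, S5. The strongest is S5.

S5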